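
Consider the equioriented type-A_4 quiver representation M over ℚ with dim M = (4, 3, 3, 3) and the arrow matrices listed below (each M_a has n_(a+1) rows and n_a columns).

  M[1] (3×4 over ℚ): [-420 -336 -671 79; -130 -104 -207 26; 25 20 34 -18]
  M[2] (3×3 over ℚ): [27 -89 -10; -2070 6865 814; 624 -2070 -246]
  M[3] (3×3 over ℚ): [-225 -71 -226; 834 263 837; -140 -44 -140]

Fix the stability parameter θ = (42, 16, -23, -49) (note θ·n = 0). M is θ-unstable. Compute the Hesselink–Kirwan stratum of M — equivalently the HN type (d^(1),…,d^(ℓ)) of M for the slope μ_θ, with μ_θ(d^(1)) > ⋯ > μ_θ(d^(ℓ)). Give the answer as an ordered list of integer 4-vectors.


Barcode: M ≅ I[1,1], I[1,4]^3. HN layers by μ_θ (2 steps, strictly decreasing):
  μ^(1)=42; μ^(2)=-7/2

((1, 0, 0, 0); (3, 3, 3, 3))


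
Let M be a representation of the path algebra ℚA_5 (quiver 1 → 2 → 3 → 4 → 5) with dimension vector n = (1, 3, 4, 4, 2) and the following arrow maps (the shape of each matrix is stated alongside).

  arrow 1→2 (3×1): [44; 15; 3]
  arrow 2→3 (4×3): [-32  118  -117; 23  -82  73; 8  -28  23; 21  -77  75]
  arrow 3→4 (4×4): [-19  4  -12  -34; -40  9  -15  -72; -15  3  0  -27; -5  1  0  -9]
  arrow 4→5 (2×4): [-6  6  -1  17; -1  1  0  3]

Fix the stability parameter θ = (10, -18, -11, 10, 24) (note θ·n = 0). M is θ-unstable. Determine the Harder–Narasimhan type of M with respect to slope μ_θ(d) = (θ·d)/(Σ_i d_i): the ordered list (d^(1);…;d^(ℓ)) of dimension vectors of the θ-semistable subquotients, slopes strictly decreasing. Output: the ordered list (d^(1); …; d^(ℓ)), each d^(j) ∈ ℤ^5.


Via rank(M_{q-1}∘⋯∘M_p): M ≅ I[1,5], I[2,4], I[2,5], I[3,3], I[4,4].
μ_θ-semistable layers: μ^(1)=24; μ^(2)=10; μ^(3)=-19/3; μ^(4)=-11; μ^(5)=-18

((0, 0, 0, 0, 2); (0, 0, 0, 4, 0); (1, 1, 1, 0, 0); (0, 0, 3, 0, 0); (0, 2, 0, 0, 0))


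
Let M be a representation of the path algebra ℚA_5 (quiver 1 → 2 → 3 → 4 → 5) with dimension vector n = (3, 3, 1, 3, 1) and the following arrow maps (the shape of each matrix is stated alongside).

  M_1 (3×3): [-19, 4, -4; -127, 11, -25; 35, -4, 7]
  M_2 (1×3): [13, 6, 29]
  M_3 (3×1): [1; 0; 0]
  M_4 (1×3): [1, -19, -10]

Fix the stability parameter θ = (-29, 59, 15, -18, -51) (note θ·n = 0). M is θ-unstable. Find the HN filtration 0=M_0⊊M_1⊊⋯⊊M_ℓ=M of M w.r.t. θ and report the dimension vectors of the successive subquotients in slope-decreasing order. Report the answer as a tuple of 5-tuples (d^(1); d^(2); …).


Barcode: M ≅ I[1,2]^2, I[1,5], I[4,4]^2. HN layers by μ_θ (4 steps, strictly decreasing):
  μ^(1)=59; μ^(2)=5/4; μ^(3)=-18; μ^(4)=-29

((0, 2, 0, 0, 0); (0, 1, 1, 1, 1); (0, 0, 0, 2, 0); (3, 0, 0, 0, 0))


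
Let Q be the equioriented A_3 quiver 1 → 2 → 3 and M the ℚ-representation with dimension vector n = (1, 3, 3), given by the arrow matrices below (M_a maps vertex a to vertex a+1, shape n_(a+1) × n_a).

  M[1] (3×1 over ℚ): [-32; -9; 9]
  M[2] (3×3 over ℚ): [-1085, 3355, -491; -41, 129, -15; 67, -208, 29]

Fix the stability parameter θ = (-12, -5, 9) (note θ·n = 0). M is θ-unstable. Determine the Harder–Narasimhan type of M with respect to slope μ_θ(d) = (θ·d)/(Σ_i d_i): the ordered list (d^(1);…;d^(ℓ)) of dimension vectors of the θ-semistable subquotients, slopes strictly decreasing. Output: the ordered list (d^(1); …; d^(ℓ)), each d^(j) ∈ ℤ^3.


Via rank(M_{q-1}∘⋯∘M_p): M ≅ I[1,3], I[2,2], I[2,3], I[3,3].
μ_θ-semistable layers: μ^(1)=9; μ^(2)=-5; μ^(3)=-12

((0, 0, 3); (0, 3, 0); (1, 0, 0))


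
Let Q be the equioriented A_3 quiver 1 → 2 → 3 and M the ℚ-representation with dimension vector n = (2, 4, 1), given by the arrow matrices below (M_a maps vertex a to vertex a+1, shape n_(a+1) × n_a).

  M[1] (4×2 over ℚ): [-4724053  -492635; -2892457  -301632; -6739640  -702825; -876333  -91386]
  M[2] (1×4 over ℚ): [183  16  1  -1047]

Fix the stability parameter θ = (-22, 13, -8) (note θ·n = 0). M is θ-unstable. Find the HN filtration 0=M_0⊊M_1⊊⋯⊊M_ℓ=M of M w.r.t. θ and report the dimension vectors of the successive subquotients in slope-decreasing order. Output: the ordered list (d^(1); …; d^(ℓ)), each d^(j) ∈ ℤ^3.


Interval decomposition of M: I[1,2]^2, I[2,2], I[2,3].
HN type (ℓ=3): μ^(1)=13; μ^(2)=5/2; μ^(3)=-22

((0, 3, 0); (0, 1, 1); (2, 0, 0))


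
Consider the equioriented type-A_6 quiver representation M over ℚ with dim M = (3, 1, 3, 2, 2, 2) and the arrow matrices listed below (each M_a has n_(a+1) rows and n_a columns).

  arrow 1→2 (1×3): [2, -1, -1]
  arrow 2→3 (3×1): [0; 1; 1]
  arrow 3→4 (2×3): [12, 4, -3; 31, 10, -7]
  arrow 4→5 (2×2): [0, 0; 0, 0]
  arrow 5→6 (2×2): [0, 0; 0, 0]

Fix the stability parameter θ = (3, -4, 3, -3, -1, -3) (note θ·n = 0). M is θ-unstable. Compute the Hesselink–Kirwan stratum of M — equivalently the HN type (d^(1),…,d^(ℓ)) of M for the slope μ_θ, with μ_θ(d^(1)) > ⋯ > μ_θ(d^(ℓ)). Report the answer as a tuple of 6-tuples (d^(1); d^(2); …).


Interval decomposition of M: I[1,1]^2, I[1,4], I[3,3], I[3,4], I[5,5]^2, I[6,6]^2.
HN type (ℓ=5): μ^(1)=3; μ^(2)=0; μ^(3)=-1/2; μ^(4)=-1; μ^(5)=-3

((2, 0, 1, 0, 0, 0); (0, 0, 2, 2, 0, 0); (1, 1, 0, 0, 0, 0); (0, 0, 0, 0, 2, 0); (0, 0, 0, 0, 0, 2))


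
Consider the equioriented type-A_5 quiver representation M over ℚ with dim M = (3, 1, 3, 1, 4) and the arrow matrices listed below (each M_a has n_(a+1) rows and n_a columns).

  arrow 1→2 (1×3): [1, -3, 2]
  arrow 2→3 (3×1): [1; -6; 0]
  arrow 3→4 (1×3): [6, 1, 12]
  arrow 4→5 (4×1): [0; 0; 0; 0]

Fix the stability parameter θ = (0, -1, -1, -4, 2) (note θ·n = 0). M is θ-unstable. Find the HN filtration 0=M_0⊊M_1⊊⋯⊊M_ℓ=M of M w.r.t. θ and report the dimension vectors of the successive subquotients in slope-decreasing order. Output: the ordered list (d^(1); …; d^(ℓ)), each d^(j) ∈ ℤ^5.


Via rank(M_{q-1}∘⋯∘M_p): M ≅ I[1,1]^2, I[1,3], I[3,3], I[3,4], I[5,5]^4.
μ_θ-semistable layers: μ^(1)=2; μ^(2)=0; μ^(3)=-2/3; μ^(4)=-1; μ^(5)=-5/2

((0, 0, 0, 0, 4); (2, 0, 0, 0, 0); (1, 1, 1, 0, 0); (0, 0, 1, 0, 0); (0, 0, 1, 1, 0))


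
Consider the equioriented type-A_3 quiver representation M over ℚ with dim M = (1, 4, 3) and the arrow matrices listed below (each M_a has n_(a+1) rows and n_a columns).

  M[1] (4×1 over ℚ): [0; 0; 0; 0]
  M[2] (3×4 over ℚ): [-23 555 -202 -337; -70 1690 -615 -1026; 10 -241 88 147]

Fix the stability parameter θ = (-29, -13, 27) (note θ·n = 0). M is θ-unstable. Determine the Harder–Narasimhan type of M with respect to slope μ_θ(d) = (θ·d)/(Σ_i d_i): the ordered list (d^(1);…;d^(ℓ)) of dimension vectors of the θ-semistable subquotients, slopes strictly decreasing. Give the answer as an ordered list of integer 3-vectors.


Barcode: M ≅ I[1,1], I[2,2], I[2,3]^3. HN layers by μ_θ (3 steps, strictly decreasing):
  μ^(1)=27; μ^(2)=-13; μ^(3)=-29

((0, 0, 3); (0, 4, 0); (1, 0, 0))


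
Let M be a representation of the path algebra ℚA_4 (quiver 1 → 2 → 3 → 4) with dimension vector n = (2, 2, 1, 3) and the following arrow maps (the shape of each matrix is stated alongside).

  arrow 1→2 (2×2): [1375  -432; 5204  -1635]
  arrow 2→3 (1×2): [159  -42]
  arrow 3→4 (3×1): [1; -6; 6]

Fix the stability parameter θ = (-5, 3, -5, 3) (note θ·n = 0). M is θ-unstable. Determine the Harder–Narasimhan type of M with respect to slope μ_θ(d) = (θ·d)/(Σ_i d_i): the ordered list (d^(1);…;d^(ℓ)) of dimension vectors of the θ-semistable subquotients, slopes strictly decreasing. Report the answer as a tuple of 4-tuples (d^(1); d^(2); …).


Interval decomposition of M: I[1,2], I[1,4], I[4,4]^2.
HN type (ℓ=3): μ^(1)=3; μ^(2)=-1; μ^(3)=-5

((0, 1, 0, 3); (0, 1, 1, 0); (2, 0, 0, 0))


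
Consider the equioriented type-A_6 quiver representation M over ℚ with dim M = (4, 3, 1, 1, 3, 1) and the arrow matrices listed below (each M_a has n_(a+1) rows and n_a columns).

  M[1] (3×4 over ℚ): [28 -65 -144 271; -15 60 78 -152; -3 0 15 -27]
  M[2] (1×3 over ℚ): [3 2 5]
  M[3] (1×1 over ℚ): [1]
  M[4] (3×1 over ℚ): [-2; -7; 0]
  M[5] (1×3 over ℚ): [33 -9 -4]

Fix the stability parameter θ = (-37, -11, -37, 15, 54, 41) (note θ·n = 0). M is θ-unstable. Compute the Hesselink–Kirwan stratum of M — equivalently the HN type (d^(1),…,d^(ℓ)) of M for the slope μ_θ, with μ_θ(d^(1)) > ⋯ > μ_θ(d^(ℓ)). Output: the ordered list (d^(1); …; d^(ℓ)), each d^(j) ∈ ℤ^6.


Barcode: M ≅ I[1,1], I[1,2]^2, I[1,6], I[5,5]^2. HN layers by μ_θ (6 steps, strictly decreasing):
  μ^(1)=54; μ^(2)=95/2; μ^(3)=15; μ^(4)=-11; μ^(5)=-24; μ^(6)=-37

((0, 0, 0, 0, 2, 0); (0, 0, 0, 0, 1, 1); (0, 0, 0, 1, 0, 0); (0, 2, 0, 0, 0, 0); (0, 1, 1, 0, 0, 0); (4, 0, 0, 0, 0, 0))


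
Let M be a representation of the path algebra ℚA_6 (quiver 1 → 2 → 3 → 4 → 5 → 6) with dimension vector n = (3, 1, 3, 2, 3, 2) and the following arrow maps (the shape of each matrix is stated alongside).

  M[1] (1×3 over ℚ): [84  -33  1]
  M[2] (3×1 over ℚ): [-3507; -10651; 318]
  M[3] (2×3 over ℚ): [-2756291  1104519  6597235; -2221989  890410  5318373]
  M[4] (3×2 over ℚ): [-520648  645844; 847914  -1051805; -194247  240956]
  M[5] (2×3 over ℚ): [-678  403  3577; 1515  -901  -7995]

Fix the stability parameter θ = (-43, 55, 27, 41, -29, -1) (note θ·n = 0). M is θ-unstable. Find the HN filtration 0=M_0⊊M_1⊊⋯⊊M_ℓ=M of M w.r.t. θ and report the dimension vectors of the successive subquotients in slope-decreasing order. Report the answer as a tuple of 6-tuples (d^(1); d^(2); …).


Via rank(M_{q-1}∘⋯∘M_p): M ≅ I[1,1]^2, I[1,6], I[3,3], I[3,5], I[5,6].
μ_θ-semistable layers: μ^(1)=27; μ^(2)=93/5; μ^(3)=13; μ^(4)=-1; μ^(5)=-29; μ^(6)=-43

((0, 0, 1, 0, 0, 0); (0, 1, 1, 1, 1, 1); (0, 0, 1, 1, 1, 0); (0, 0, 0, 0, 0, 1); (0, 0, 0, 0, 1, 0); (3, 0, 0, 0, 0, 0))


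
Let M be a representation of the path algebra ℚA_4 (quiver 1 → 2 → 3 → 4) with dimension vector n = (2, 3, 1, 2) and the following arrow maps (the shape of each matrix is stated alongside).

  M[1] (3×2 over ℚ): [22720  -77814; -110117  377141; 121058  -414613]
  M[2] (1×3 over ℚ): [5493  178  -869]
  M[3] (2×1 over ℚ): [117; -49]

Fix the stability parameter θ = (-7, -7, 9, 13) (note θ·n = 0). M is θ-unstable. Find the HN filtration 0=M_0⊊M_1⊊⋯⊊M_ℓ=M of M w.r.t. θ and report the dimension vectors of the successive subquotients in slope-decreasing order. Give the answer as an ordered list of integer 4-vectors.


Via rank(M_{q-1}∘⋯∘M_p): M ≅ I[1,2], I[1,4], I[2,2], I[4,4].
μ_θ-semistable layers: μ^(1)=13; μ^(2)=9; μ^(3)=-7

((0, 0, 0, 2); (0, 0, 1, 0); (2, 3, 0, 0))


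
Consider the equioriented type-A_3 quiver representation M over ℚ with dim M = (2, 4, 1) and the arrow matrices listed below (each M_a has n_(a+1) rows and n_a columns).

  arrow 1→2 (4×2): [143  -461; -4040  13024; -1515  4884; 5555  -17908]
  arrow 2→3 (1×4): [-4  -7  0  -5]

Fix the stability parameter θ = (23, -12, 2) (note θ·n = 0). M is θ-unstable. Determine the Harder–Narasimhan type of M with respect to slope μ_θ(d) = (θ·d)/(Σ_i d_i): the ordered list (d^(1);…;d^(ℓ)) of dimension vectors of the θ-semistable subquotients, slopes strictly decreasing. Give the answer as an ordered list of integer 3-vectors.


Via rank(M_{q-1}∘⋯∘M_p): M ≅ I[1,2], I[1,3], I[2,2]^2.
μ_θ-semistable layers: μ^(1)=11/2; μ^(2)=13/3; μ^(3)=-12

((1, 1, 0); (1, 1, 1); (0, 2, 0))


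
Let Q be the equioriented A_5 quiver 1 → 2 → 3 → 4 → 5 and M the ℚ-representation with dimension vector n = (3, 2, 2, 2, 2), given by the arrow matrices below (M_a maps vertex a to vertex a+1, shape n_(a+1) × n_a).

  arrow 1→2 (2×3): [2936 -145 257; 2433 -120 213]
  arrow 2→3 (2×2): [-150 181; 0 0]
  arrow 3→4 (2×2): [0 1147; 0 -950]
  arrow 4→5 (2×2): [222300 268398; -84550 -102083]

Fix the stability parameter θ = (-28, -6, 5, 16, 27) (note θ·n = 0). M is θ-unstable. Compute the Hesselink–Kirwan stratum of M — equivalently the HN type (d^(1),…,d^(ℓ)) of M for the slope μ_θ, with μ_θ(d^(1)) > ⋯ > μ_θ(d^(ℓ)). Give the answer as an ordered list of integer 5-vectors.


Via rank(M_{q-1}∘⋯∘M_p): M ≅ I[1,1], I[1,2], I[1,3], I[3,4], I[4,5], I[5,5].
μ_θ-semistable layers: μ^(1)=27; μ^(2)=16; μ^(3)=5; μ^(4)=-6; μ^(5)=-28

((0, 0, 0, 0, 2); (0, 0, 0, 2, 0); (0, 0, 2, 0, 0); (0, 2, 0, 0, 0); (3, 0, 0, 0, 0))


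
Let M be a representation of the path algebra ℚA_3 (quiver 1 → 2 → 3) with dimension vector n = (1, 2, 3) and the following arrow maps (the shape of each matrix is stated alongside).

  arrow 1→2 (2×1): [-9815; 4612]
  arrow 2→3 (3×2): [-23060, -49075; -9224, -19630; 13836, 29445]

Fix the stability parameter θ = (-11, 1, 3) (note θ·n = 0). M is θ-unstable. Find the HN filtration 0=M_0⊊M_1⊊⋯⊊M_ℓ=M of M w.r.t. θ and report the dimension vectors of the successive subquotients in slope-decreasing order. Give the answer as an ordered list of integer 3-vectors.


Interval decomposition of M: I[1,2], I[2,3], I[3,3]^2.
HN type (ℓ=3): μ^(1)=3; μ^(2)=1; μ^(3)=-11

((0, 0, 3); (0, 2, 0); (1, 0, 0))


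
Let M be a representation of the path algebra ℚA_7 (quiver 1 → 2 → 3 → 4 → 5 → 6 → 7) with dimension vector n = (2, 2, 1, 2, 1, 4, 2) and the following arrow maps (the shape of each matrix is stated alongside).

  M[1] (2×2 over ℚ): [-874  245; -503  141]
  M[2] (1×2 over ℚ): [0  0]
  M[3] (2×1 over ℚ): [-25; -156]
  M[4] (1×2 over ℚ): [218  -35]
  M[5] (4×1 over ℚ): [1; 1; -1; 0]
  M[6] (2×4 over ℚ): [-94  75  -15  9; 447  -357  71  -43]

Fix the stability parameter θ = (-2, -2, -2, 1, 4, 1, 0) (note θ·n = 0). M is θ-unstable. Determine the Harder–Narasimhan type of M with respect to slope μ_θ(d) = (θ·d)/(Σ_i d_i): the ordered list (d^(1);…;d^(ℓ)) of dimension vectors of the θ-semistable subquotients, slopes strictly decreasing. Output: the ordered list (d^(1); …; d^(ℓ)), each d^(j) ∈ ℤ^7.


Via rank(M_{q-1}∘⋯∘M_p): M ≅ I[1,2]^2, I[3,7], I[4,4], I[6,6]^2, I[6,7].
μ_θ-semistable layers: μ^(1)=5/3; μ^(2)=1; μ^(3)=1/2; μ^(4)=-2

((0, 0, 0, 0, 1, 1, 1); (0, 0, 0, 2, 0, 2, 0); (0, 0, 0, 0, 0, 1, 1); (2, 2, 1, 0, 0, 0, 0))


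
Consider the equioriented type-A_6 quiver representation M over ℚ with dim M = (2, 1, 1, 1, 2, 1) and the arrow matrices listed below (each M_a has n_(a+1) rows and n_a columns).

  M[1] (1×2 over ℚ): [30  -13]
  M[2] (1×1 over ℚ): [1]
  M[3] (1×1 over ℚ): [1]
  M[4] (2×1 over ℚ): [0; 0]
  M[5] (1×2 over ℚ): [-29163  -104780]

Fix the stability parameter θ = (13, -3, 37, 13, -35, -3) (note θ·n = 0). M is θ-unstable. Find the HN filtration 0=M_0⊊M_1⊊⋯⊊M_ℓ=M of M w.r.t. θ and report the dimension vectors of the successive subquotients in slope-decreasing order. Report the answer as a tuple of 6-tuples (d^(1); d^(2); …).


Via rank(M_{q-1}∘⋯∘M_p): M ≅ I[1,1], I[1,4], I[5,5], I[5,6].
μ_θ-semistable layers: μ^(1)=25; μ^(2)=13; μ^(3)=5; μ^(4)=-3; μ^(5)=-35

((0, 0, 1, 1, 0, 0); (1, 0, 0, 0, 0, 0); (1, 1, 0, 0, 0, 0); (0, 0, 0, 0, 0, 1); (0, 0, 0, 0, 2, 0))


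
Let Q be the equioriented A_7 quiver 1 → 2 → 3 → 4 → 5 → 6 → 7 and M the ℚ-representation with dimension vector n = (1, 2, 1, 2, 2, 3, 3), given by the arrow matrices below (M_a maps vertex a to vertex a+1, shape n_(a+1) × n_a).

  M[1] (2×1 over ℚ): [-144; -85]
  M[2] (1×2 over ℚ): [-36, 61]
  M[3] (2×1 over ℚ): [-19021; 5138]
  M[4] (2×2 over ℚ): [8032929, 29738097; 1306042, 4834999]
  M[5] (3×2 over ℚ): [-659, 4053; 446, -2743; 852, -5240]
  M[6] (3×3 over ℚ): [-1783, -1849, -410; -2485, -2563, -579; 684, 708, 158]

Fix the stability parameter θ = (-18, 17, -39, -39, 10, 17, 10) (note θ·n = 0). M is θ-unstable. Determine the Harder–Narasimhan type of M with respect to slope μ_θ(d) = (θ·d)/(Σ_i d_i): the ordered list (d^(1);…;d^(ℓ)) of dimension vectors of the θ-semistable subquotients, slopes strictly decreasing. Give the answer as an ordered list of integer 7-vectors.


Barcode: M ≅ I[1,7], I[2,2], I[4,6], I[6,7], I[7,7]. HN layers by μ_θ (5 steps, strictly decreasing):
  μ^(1)=17; μ^(2)=27/2; μ^(3)=10; μ^(4)=-79/4; μ^(5)=-39

((0, 1, 0, 0, 0, 1, 0); (0, 0, 0, 0, 0, 2, 2); (0, 0, 0, 0, 2, 0, 1); (1, 1, 1, 1, 0, 0, 0); (0, 0, 0, 1, 0, 0, 0))


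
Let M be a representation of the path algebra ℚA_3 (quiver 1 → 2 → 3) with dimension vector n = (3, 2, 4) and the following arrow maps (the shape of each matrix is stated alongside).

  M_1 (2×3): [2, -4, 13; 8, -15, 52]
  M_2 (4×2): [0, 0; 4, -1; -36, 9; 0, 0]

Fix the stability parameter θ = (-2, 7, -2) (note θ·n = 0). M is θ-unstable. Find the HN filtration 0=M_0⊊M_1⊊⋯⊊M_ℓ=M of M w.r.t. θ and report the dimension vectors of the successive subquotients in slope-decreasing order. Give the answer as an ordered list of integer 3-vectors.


Barcode: M ≅ I[1,1], I[1,2], I[1,3], I[3,3]^3. HN layers by μ_θ (3 steps, strictly decreasing):
  μ^(1)=7; μ^(2)=5/2; μ^(3)=-2

((0, 1, 0); (0, 1, 1); (3, 0, 3))


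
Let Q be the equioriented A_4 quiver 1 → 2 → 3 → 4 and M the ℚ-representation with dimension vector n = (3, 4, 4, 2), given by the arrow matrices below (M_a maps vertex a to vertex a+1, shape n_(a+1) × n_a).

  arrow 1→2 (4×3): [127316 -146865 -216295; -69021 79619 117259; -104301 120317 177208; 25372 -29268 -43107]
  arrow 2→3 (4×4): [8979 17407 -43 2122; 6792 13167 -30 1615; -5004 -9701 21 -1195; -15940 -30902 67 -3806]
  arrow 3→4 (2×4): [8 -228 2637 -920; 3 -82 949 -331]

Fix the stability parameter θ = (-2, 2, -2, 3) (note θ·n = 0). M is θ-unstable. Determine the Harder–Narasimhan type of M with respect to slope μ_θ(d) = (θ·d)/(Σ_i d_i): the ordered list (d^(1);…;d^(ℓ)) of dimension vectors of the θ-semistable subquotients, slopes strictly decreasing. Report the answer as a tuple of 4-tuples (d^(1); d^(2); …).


Via rank(M_{q-1}∘⋯∘M_p): M ≅ I[1,3], I[1,4]^2, I[2,3].
μ_θ-semistable layers: μ^(1)=3; μ^(2)=0; μ^(3)=-2

((0, 0, 0, 2); (0, 4, 4, 0); (3, 0, 0, 0))


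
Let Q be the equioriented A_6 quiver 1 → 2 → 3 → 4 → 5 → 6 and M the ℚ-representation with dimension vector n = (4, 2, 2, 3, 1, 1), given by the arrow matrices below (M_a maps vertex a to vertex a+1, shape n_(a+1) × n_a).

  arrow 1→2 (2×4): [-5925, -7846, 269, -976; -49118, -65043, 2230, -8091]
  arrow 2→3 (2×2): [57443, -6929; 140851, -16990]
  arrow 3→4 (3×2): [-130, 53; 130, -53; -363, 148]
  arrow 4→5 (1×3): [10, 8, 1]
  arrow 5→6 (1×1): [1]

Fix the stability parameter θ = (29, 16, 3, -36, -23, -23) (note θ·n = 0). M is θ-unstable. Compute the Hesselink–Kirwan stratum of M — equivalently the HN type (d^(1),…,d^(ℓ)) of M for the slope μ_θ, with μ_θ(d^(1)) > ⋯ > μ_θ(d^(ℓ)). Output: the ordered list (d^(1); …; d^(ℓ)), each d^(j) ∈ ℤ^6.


Barcode: M ≅ I[1,1]^2, I[1,4], I[1,6], I[4,4]. HN layers by μ_θ (4 steps, strictly decreasing):
  μ^(1)=29; μ^(2)=3; μ^(3)=-17/3; μ^(4)=-36

((2, 0, 0, 0, 0, 0); (1, 1, 1, 1, 0, 0); (1, 1, 1, 1, 1, 1); (0, 0, 0, 1, 0, 0))


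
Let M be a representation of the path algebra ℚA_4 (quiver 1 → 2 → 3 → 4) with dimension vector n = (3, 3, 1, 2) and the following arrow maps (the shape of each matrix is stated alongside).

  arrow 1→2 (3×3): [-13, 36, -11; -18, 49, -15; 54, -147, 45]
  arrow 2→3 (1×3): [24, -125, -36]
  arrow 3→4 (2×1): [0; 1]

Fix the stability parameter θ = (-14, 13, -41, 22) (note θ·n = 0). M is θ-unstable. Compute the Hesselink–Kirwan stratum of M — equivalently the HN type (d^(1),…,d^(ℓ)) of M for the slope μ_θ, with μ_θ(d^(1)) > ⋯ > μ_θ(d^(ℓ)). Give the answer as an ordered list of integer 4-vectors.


Via rank(M_{q-1}∘⋯∘M_p): M ≅ I[1,1], I[1,2], I[1,4], I[2,2], I[4,4].
μ_θ-semistable layers: μ^(1)=22; μ^(2)=13; μ^(3)=-14

((0, 0, 0, 2); (0, 2, 0, 0); (3, 1, 1, 0))


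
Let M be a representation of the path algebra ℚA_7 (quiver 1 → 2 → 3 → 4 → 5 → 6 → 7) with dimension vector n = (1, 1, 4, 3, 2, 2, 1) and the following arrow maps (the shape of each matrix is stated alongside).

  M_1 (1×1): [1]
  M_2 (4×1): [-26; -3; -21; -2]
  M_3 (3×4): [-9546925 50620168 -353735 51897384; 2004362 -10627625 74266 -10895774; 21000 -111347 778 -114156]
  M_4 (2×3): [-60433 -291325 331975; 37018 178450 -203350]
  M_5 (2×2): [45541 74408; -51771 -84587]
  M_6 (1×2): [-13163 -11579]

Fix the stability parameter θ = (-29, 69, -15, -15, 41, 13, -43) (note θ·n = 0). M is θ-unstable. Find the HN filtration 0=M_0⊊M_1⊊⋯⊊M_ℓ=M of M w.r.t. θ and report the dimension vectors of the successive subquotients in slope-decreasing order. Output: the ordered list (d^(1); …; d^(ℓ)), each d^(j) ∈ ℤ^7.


Barcode: M ≅ I[1,7], I[3,3], I[3,4]^2, I[5,6]. HN layers by μ_θ (4 steps, strictly decreasing):
  μ^(1)=27; μ^(2)=25/3; μ^(3)=-15; μ^(4)=-29

((0, 0, 0, 0, 1, 1, 0); (0, 1, 1, 1, 1, 1, 1); (0, 0, 3, 2, 0, 0, 0); (1, 0, 0, 0, 0, 0, 0))


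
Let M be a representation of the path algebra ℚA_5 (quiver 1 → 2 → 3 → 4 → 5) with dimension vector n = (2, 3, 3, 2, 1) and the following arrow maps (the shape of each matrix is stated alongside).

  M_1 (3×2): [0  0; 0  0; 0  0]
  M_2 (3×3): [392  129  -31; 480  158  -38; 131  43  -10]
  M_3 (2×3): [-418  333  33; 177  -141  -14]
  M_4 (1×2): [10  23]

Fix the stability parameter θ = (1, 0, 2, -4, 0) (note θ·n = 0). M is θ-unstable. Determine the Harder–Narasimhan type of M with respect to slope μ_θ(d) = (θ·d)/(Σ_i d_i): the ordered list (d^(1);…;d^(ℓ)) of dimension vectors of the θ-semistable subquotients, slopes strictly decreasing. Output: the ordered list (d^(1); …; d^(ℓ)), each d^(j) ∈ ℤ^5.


Via rank(M_{q-1}∘⋯∘M_p): M ≅ I[1,1]^2, I[2,3], I[2,4], I[2,5].
μ_θ-semistable layers: μ^(1)=2; μ^(2)=1; μ^(3)=0; μ^(4)=-2/3

((0, 0, 1, 0, 0); (2, 0, 0, 0, 0); (0, 1, 0, 0, 1); (0, 2, 2, 2, 0))


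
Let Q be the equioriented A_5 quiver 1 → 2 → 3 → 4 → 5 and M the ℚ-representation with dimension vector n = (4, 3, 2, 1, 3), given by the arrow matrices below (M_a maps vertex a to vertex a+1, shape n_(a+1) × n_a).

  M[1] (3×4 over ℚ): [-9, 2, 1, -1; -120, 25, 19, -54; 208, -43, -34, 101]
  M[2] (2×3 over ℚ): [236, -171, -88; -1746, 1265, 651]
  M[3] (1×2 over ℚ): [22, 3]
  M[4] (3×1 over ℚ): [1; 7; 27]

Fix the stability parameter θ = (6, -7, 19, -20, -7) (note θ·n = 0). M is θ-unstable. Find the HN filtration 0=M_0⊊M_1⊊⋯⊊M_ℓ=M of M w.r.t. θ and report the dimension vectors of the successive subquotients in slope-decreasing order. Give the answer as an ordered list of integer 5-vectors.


Interval decomposition of M: I[1,1], I[1,2], I[1,3], I[1,5], I[5,5]^2.
HN type (ℓ=5): μ^(1)=19; μ^(2)=6; μ^(3)=-1/2; μ^(4)=-9/5; μ^(5)=-7

((0, 0, 1, 0, 0); (1, 0, 0, 0, 0); (2, 2, 0, 0, 0); (1, 1, 1, 1, 1); (0, 0, 0, 0, 2))


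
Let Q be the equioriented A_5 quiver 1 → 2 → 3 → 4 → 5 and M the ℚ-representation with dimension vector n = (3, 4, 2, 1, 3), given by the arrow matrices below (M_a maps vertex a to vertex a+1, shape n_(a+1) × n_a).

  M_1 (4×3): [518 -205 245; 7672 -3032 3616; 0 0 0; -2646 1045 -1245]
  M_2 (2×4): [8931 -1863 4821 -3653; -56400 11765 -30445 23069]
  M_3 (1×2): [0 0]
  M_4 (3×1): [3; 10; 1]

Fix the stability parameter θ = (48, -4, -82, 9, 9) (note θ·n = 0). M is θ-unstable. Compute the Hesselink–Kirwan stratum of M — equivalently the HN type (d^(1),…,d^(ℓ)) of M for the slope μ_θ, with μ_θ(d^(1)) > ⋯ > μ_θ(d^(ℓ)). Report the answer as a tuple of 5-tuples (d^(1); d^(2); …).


Via rank(M_{q-1}∘⋯∘M_p): M ≅ I[1,1], I[1,3]^2, I[2,2]^2, I[4,5], I[5,5]^2.
μ_θ-semistable layers: μ^(1)=48; μ^(2)=9; μ^(3)=-4; μ^(4)=-38/3

((1, 0, 0, 0, 0); (0, 0, 0, 1, 3); (0, 2, 0, 0, 0); (2, 2, 2, 0, 0))


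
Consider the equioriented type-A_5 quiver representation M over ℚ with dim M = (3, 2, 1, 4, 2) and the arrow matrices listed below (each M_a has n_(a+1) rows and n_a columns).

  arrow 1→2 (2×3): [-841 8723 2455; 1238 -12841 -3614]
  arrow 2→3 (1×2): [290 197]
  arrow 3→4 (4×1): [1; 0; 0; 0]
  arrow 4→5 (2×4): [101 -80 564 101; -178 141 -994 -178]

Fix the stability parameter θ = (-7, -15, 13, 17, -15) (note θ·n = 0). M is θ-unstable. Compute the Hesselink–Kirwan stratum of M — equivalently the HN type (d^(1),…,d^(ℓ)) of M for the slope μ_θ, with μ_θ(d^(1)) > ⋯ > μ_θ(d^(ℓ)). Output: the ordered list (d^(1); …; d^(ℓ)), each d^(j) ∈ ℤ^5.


Via rank(M_{q-1}∘⋯∘M_p): M ≅ I[1,1], I[1,2], I[1,5], I[4,4]^2, I[4,5].
μ_θ-semistable layers: μ^(1)=17; μ^(2)=5; μ^(3)=1; μ^(4)=-7; μ^(5)=-11

((0, 0, 0, 2, 0); (0, 0, 1, 1, 1); (0, 0, 0, 1, 1); (1, 0, 0, 0, 0); (2, 2, 0, 0, 0))


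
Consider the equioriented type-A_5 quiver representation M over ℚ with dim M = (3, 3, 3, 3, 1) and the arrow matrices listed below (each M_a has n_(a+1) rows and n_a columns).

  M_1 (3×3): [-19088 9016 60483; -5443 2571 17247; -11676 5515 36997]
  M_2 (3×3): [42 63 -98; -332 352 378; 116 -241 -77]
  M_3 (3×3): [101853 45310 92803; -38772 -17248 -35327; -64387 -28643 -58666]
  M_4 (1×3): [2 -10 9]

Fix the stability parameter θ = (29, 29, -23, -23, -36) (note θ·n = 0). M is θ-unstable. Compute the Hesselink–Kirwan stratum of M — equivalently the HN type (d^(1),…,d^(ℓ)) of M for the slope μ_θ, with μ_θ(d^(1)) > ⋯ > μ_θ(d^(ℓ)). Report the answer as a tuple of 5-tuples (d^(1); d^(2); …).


Barcode: M ≅ I[1,2], I[1,4], I[1,5], I[3,4]. HN layers by μ_θ (4 steps, strictly decreasing):
  μ^(1)=29; μ^(2)=3; μ^(3)=-24/5; μ^(4)=-23

((1, 1, 0, 0, 0); (1, 1, 1, 1, 0); (1, 1, 1, 1, 1); (0, 0, 1, 1, 0))


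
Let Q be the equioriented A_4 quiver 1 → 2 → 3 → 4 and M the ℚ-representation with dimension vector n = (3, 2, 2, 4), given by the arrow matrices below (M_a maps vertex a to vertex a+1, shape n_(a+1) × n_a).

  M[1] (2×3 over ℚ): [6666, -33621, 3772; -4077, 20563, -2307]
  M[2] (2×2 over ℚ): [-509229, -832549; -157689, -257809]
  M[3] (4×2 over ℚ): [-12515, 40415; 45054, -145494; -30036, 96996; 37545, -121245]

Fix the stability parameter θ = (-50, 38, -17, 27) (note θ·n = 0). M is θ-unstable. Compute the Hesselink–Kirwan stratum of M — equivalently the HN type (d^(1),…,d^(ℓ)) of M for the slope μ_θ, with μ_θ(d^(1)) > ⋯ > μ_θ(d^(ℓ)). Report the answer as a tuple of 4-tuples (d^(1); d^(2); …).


Interval decomposition of M: I[1,1], I[1,2], I[1,3], I[3,4], I[4,4]^3.
HN type (ℓ=5): μ^(1)=38; μ^(2)=27; μ^(3)=21/2; μ^(4)=-17; μ^(5)=-50

((0, 1, 0, 0); (0, 0, 0, 4); (0, 1, 1, 0); (0, 0, 1, 0); (3, 0, 0, 0))


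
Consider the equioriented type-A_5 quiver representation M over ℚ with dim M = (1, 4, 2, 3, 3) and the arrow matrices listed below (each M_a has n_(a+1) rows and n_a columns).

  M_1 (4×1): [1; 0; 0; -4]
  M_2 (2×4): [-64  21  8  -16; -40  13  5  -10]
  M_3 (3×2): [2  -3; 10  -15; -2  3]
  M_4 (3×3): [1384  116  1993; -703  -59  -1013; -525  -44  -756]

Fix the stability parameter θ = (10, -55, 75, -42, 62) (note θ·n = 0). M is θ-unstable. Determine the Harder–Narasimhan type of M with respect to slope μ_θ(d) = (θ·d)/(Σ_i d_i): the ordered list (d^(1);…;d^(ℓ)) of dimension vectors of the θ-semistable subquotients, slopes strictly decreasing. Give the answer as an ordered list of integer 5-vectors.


Interval decomposition of M: I[1,2], I[2,2], I[2,3], I[2,5], I[4,5]^2.
HN type (ℓ=6): μ^(1)=75; μ^(2)=62; μ^(3)=33/2; μ^(4)=-45/2; μ^(5)=-42; μ^(6)=-55

((0, 0, 1, 0, 0); (0, 0, 0, 0, 3); (0, 0, 1, 1, 0); (1, 1, 0, 0, 0); (0, 0, 0, 2, 0); (0, 3, 0, 0, 0))


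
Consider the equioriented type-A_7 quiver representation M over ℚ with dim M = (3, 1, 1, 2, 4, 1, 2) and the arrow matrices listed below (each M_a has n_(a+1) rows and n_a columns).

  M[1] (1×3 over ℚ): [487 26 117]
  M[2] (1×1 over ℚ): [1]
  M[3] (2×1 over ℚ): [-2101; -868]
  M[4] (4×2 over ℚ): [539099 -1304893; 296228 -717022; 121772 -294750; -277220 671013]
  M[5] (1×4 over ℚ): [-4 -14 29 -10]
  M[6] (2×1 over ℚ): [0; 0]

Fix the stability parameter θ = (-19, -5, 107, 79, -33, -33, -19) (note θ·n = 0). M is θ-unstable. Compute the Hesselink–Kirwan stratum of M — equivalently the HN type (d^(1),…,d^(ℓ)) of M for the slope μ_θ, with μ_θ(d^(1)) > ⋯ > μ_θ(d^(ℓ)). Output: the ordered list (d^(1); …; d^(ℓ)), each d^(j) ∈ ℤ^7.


Via rank(M_{q-1}∘⋯∘M_p): M ≅ I[1,1]^2, I[1,5], I[4,5], I[5,5], I[5,6], I[7,7]^2.
μ_θ-semistable layers: μ^(1)=51; μ^(2)=23; μ^(3)=-5; μ^(4)=-19; μ^(5)=-33

((0, 0, 1, 1, 1, 0, 0); (0, 0, 0, 1, 1, 0, 0); (0, 1, 0, 0, 0, 0, 0); (3, 0, 0, 0, 0, 0, 2); (0, 0, 0, 0, 2, 1, 0))


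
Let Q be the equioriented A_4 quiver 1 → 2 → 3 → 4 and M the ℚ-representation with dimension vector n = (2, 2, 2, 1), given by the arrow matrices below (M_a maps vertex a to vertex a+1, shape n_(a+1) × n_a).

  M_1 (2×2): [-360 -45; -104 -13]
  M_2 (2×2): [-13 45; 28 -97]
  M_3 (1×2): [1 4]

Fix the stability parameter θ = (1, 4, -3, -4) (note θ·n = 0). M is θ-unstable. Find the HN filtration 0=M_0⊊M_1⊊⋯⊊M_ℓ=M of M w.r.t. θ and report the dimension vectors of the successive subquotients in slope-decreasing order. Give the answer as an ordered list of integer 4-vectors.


Barcode: M ≅ I[1,1], I[1,4], I[2,3]. HN layers by μ_θ (3 steps, strictly decreasing):
  μ^(1)=1; μ^(2)=1/2; μ^(3)=-1/2

((1, 0, 0, 0); (0, 1, 1, 0); (1, 1, 1, 1))


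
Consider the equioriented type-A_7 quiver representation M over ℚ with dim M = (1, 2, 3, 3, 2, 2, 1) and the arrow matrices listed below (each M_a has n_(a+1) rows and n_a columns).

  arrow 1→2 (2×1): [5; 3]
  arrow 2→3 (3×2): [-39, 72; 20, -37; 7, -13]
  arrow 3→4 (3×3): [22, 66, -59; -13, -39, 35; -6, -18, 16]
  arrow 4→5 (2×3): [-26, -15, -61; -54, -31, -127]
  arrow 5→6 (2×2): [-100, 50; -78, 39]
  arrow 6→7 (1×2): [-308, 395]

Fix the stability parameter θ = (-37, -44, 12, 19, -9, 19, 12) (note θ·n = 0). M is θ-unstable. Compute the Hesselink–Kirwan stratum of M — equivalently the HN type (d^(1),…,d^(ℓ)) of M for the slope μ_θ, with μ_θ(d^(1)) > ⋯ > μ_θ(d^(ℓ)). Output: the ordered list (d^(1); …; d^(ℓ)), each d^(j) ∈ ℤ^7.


Via rank(M_{q-1}∘⋯∘M_p): M ≅ I[1,4], I[2,3], I[3,7], I[4,5], I[6,6].
μ_θ-semistable layers: μ^(1)=19; μ^(2)=31/2; μ^(3)=12; μ^(4)=22/3; μ^(5)=5; μ^(6)=-81/2; μ^(7)=-44

((0, 0, 0, 1, 0, 1, 0); (0, 0, 0, 0, 0, 1, 1); (0, 0, 2, 0, 0, 0, 0); (0, 0, 1, 1, 1, 0, 0); (0, 0, 0, 1, 1, 0, 0); (1, 1, 0, 0, 0, 0, 0); (0, 1, 0, 0, 0, 0, 0))


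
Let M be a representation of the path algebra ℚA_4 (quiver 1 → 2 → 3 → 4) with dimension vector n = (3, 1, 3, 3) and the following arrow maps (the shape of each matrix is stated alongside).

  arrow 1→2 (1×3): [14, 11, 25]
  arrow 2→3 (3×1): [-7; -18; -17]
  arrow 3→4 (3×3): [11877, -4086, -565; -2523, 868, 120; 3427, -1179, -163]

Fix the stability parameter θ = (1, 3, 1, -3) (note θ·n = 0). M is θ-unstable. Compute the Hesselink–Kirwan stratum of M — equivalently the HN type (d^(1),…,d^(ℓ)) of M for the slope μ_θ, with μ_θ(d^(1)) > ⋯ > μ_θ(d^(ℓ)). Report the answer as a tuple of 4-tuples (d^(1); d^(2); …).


Interval decomposition of M: I[1,1]^2, I[1,4], I[3,4]^2.
HN type (ℓ=3): μ^(1)=1; μ^(2)=1/2; μ^(3)=-1

((2, 0, 0, 0); (1, 1, 1, 1); (0, 0, 2, 2))


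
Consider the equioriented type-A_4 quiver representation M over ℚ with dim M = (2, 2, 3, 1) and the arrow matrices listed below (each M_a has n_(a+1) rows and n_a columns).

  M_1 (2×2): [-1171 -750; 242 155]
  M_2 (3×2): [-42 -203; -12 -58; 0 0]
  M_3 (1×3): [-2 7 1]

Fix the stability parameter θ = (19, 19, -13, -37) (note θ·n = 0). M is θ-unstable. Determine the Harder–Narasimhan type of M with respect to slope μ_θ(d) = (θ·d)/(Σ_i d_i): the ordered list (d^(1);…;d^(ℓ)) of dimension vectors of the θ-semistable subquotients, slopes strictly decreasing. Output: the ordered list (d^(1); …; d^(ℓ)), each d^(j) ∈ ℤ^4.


Barcode: M ≅ I[1,2], I[1,3], I[3,3], I[3,4]. HN layers by μ_θ (4 steps, strictly decreasing):
  μ^(1)=19; μ^(2)=25/3; μ^(3)=-13; μ^(4)=-25

((1, 1, 0, 0); (1, 1, 1, 0); (0, 0, 1, 0); (0, 0, 1, 1))


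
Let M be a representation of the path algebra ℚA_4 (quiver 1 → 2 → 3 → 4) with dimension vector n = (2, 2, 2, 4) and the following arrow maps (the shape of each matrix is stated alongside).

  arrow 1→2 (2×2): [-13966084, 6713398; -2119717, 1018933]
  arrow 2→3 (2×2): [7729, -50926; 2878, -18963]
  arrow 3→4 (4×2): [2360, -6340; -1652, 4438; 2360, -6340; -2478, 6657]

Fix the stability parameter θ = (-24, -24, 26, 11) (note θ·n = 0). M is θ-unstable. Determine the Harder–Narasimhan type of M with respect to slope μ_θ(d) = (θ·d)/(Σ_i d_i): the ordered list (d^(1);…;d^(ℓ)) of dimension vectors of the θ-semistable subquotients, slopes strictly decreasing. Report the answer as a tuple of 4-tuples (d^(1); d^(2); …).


Via rank(M_{q-1}∘⋯∘M_p): M ≅ I[1,3], I[1,4], I[4,4]^3.
μ_θ-semistable layers: μ^(1)=26; μ^(2)=37/2; μ^(3)=11; μ^(4)=-24

((0, 0, 1, 0); (0, 0, 1, 1); (0, 0, 0, 3); (2, 2, 0, 0))


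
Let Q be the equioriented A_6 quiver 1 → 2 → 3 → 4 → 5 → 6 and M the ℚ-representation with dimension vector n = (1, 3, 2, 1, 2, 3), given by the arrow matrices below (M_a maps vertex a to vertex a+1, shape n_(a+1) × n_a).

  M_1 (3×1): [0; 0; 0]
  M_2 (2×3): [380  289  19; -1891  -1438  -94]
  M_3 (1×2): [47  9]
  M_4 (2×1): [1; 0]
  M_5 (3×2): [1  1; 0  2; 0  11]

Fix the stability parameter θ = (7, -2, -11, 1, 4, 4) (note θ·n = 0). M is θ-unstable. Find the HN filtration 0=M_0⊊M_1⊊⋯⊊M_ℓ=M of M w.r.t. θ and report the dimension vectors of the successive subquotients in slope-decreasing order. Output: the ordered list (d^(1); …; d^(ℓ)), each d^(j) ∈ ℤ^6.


Barcode: M ≅ I[1,1], I[2,2], I[2,3], I[2,6], I[5,6], I[6,6]. HN layers by μ_θ (5 steps, strictly decreasing):
  μ^(1)=7; μ^(2)=4; μ^(3)=1; μ^(4)=-2; μ^(5)=-13/2

((1, 0, 0, 0, 0, 0); (0, 0, 0, 0, 2, 3); (0, 0, 0, 1, 0, 0); (0, 1, 0, 0, 0, 0); (0, 2, 2, 0, 0, 0))


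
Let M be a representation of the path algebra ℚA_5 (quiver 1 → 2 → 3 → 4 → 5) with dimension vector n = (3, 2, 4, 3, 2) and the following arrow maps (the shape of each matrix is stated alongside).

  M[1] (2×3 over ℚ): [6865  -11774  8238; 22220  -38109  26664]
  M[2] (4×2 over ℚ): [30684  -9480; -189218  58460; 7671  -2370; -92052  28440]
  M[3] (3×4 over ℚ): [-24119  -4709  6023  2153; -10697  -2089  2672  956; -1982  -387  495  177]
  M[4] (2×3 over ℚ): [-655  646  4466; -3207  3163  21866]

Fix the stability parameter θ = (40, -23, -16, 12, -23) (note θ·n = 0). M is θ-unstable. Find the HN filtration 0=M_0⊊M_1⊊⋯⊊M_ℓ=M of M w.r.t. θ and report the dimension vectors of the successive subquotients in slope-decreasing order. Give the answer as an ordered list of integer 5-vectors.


Interval decomposition of M: I[1,1], I[1,2], I[1,5], I[3,3], I[3,4], I[3,5].
HN type (ℓ=6): μ^(1)=40; μ^(2)=12; μ^(3)=17/2; μ^(4)=-2; μ^(5)=-11/2; μ^(6)=-16

((1, 0, 0, 0, 0); (0, 0, 0, 1, 0); (1, 1, 0, 0, 0); (1, 1, 1, 1, 1); (0, 0, 0, 1, 1); (0, 0, 3, 0, 0))


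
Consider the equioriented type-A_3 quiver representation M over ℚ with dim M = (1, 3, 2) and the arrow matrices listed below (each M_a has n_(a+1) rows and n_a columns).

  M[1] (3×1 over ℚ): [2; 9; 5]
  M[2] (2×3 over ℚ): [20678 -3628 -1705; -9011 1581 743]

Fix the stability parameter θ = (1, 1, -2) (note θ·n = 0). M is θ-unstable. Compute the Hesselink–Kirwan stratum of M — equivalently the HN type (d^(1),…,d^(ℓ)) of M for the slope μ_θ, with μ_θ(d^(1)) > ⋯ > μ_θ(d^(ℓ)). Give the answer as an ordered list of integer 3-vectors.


Via rank(M_{q-1}∘⋯∘M_p): M ≅ I[1,3], I[2,2], I[2,3].
μ_θ-semistable layers: μ^(1)=1; μ^(2)=0; μ^(3)=-1/2

((0, 1, 0); (1, 1, 1); (0, 1, 1))


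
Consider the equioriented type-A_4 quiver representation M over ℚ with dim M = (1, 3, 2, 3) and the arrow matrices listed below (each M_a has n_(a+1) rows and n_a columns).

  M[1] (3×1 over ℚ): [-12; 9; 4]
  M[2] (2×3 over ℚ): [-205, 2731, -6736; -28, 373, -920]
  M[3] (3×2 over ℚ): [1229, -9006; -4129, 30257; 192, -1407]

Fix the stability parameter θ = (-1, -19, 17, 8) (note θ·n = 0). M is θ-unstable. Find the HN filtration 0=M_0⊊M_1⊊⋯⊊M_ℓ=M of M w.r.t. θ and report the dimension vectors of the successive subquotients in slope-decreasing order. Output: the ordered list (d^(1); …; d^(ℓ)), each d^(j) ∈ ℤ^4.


Interval decomposition of M: I[1,4], I[2,2], I[2,4], I[4,4].
HN type (ℓ=4): μ^(1)=25/2; μ^(2)=8; μ^(3)=-10; μ^(4)=-19

((0, 0, 2, 2); (0, 0, 0, 1); (1, 1, 0, 0); (0, 2, 0, 0))


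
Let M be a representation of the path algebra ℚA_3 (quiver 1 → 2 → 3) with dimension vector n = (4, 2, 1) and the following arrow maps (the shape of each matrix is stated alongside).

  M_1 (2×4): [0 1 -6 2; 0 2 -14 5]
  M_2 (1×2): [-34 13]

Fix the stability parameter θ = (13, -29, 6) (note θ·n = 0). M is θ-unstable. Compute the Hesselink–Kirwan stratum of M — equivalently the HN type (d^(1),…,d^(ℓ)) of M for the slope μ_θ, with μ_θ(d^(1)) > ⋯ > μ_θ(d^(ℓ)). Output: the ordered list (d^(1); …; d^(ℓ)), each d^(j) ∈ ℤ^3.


Interval decomposition of M: I[1,1]^2, I[1,2], I[1,3].
HN type (ℓ=3): μ^(1)=13; μ^(2)=6; μ^(3)=-8

((2, 0, 0); (0, 0, 1); (2, 2, 0))


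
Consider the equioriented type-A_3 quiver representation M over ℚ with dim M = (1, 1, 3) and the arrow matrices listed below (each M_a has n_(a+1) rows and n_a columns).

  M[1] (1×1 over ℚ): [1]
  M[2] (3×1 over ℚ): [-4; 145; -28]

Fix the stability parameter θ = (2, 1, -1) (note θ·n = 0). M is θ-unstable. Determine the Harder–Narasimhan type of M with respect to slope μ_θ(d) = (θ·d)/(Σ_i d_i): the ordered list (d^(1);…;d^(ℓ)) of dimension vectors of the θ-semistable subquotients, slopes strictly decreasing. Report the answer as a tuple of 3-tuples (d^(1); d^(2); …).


Interval decomposition of M: I[1,3], I[3,3]^2.
HN type (ℓ=2): μ^(1)=2/3; μ^(2)=-1

((1, 1, 1); (0, 0, 2))


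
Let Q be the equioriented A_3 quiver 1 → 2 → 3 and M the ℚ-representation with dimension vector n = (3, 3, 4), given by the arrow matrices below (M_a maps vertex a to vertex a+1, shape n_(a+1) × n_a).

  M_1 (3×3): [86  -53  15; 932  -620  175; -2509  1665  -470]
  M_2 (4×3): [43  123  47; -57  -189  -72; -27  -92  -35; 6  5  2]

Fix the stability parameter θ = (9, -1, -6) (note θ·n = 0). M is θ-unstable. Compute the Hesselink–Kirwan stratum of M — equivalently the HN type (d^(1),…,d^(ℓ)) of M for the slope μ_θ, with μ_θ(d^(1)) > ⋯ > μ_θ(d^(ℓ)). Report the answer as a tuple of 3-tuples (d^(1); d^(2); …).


Interval decomposition of M: I[1,3]^3, I[3,3].
HN type (ℓ=2): μ^(1)=2/3; μ^(2)=-6

((3, 3, 3); (0, 0, 1))


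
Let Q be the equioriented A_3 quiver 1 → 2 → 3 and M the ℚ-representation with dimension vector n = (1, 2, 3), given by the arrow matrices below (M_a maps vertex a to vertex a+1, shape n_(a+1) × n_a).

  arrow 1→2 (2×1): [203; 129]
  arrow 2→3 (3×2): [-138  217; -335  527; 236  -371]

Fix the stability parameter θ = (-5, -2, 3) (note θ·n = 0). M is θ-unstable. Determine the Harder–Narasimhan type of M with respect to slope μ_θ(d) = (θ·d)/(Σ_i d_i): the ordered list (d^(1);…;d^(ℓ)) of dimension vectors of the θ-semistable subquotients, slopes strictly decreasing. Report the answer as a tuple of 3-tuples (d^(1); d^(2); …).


Barcode: M ≅ I[1,3], I[2,3], I[3,3]. HN layers by μ_θ (3 steps, strictly decreasing):
  μ^(1)=3; μ^(2)=-2; μ^(3)=-5

((0, 0, 3); (0, 2, 0); (1, 0, 0))
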